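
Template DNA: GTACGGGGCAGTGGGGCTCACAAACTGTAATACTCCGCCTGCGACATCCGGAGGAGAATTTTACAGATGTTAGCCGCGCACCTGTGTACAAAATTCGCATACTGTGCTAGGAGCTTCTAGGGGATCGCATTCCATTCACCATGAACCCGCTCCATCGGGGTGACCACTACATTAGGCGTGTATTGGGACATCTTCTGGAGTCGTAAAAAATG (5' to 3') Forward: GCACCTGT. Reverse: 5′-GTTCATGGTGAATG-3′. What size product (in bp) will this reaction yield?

Forward primer GCACCTGT is found on the top strand at positions 78–85.
Reverse complement of the reverse primer: CATTCACCATGAAC. This occurs on the top strand at positions 133–146.
The product runs from position 78 to position 146, so its length is 146 − 78 + 1 = 69 bp.

69 bp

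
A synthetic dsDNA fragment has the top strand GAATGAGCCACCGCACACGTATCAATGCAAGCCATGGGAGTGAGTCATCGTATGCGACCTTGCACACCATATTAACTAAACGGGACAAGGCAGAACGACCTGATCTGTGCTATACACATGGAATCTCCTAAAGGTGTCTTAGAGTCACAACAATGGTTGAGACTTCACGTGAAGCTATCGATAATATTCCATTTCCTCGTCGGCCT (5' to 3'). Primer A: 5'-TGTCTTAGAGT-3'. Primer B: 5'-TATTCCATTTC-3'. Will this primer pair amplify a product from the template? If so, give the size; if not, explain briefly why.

Primer A (TGTCTTAGAGT) matches the top strand at positions 135–145 (3' end points downstream).
Primer B (TATTCCATTTC) also matches the top strand directly, at positions 185–195 — its reverse complement GAAATGGAATA is not present.
Both primers anneal to the bottom strand with 3' ends pointing the same way, so neither can prime synthesis back toward the other.

No product — both primers anneal to the same strand and extend in the same direction.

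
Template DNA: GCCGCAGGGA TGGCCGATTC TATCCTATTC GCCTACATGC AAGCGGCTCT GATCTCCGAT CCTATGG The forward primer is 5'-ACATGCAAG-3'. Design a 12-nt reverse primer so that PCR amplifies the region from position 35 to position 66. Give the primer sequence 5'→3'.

5'-CATAGGATCGGA-3'

The product's 3' end on the top strand is position 66.
The reverse primer anneals to the top strand over positions 55–66, i.e. to TCCGATCCTATG.
Its sequence written 5'→3' is the reverse complement: CATAGGATCGGA.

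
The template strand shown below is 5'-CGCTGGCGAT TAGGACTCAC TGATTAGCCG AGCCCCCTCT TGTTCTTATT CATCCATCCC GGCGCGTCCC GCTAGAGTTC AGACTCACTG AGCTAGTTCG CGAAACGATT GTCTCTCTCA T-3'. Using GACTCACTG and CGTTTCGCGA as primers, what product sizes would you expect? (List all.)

94 bp, 26 bp

The forward primer GACTCACTG matches the top strand at positions 14–22, 82–90.
The reverse primer's reverse complement is TCGCGAAACG, matching at positions 98–107.
Each forward site pairs with the reverse site to give a product ending at position 107: sizes 94, 26 bp.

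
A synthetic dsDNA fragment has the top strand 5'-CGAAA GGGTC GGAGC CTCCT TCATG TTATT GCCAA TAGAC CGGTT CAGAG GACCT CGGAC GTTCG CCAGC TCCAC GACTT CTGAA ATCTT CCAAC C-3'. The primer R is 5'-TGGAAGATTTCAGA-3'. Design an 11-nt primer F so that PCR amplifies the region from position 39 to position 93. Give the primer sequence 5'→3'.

5'-ACCGGTTCAGA-3'

The reverse primer's reverse complement TCTGAAATCTTCCA matches the template at positions 80–93; the product starts at position 39.
The forward primer is identical to the top strand over positions 39–49: ACCGGTTCAGA.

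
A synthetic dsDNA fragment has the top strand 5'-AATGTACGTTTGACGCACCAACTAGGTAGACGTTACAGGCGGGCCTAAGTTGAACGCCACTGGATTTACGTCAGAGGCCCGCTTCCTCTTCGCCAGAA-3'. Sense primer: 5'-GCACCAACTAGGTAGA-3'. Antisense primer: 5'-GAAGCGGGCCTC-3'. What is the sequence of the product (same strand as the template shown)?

5'-GCACCAACTAGGTAGACGTTACAGGCGGGCCTAAGTTGAACGCCACTGGATTTACGTCAGAGGCCCGCTTC-3'

Forward primer GCACCAACTAGGTAGA is found on the top strand at positions 15–30.
Taking the reverse complement of GAAGCGGGCCTC gives GAGGCCCGCTTC, found at positions 74–85 on the template; the primer anneals here to the top strand with its 3' end pointing upstream.
The product is the template from position 15 through 85 (71 bp).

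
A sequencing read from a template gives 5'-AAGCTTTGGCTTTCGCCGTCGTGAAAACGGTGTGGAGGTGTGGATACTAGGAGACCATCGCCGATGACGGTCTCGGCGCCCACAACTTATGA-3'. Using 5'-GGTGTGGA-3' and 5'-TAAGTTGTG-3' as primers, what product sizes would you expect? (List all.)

61 bp, 53 bp

The forward primer GGTGTGGA matches the top strand at positions 29–36, 37–44.
The reverse primer's reverse complement is CACAACTTA, matching at positions 81–89.
Each forward site pairs with the reverse site to give a product ending at position 89: sizes 61, 53 bp.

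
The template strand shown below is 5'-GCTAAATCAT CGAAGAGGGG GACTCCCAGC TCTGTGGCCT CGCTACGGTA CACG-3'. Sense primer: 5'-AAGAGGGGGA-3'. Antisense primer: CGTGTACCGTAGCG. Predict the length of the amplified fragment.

Forward primer AAGAGGGGGA is found on the top strand at positions 13–22.
Taking the reverse complement of CGTGTACCGTAGCG gives CGCTACGGTACACG, found at positions 41–54 on the template; the primer anneals here to the top strand with its 3' end pointing upstream.
Amplicon spans positions 13–54: 42 bp.

42 bp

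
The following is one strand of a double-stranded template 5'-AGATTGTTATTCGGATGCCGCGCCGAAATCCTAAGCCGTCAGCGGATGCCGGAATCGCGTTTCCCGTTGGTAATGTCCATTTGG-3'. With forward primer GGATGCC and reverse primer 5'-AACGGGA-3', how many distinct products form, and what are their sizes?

The forward primer GGATGCC matches the top strand at positions 13–19, 44–50.
The reverse primer's reverse complement is TCCCGTT, matching at positions 62–68.
Each forward site pairs with the reverse site to give a product ending at position 68: sizes 56, 25 bp.

Two products: 56 bp, 25 bp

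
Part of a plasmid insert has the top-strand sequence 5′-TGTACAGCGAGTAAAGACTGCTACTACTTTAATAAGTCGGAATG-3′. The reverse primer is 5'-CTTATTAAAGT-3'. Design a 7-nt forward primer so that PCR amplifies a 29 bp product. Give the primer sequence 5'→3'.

The reverse primer's reverse complement ACTTTAATAAG matches the template at positions 26–36, so the product ends at position 36.
A 29 bp product then starts at position 36 − 29 + 1 = 8.
The forward primer is identical to the top strand there: CGAGTAA.

5'-CGAGTAA-3'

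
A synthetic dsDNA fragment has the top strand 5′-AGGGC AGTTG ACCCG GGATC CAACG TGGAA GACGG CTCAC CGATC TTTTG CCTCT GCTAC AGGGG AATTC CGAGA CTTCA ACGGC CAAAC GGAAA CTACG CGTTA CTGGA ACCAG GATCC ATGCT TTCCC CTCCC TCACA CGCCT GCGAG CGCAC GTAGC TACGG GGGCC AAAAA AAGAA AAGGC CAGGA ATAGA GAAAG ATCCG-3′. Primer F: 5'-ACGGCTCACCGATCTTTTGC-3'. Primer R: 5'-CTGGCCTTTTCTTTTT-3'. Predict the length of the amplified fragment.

157 bp

The forward primer matches the template at positions 32–51.
Reverse complement of the reverse primer: AAAAAGAAAAGGCCAG. This occurs on the top strand at positions 173–188.
The product runs from position 32 to position 188, so its length is 188 − 32 + 1 = 157 bp.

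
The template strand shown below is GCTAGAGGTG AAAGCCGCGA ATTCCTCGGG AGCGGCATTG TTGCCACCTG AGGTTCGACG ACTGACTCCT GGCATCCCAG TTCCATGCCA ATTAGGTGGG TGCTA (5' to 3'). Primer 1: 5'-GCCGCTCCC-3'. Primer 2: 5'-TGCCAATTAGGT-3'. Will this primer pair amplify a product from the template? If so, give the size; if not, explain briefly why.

No product — the primers' 3' ends point away from each other.

Primer 1 (GCCGCTCCC) has reverse complement GGGAGCGGC, which matches the top strand at positions 28–36; primer 1 anneals to the top strand there with its 3' end pointing upstream toward position 28.
Primer 2 (TGCCAATTAGGT) matches the top strand directly at positions 86–97; it anneals to the bottom strand with its 3' end pointing downstream toward position 97.
The 3' ends diverge (primer 1 extends toward position 1, primer 2 toward position 105), so the primers never converge on a shared product.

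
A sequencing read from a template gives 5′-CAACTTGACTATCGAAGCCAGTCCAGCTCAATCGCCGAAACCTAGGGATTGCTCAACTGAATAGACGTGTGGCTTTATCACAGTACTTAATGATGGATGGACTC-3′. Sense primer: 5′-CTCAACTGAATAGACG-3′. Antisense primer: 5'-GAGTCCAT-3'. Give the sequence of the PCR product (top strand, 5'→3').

Forward primer CTCAACTGAATAGACG is found on the top strand at positions 52–67.
Reverse complement of the reverse primer: ATGGACTC. This occurs on the top strand at positions 97–104.
The product is the template from position 52 through 104 (53 bp).

5'-CTCAACTGAATAGACGTGTGGCTTTATCACAGTACTTAATGATGGATGGACTC-3'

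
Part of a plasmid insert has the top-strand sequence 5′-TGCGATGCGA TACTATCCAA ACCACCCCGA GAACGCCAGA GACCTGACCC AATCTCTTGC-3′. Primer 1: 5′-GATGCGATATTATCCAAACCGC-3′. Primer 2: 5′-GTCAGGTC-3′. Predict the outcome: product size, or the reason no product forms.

No product — primer 1 has no binding site in the template.

Primer 1 (GATGCGATATTATCCAAACCGC) does not match the top strand, and its reverse complement GCGGTTTGGATAATATCGCATC does not match either.
With no annealing site for primer 1, no amplification occurs.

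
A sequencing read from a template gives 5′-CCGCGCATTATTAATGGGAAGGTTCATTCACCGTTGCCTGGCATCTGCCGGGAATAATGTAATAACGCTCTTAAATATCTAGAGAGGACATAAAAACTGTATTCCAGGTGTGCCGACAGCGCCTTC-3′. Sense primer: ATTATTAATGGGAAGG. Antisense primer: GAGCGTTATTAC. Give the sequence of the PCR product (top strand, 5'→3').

5'-ATTATTAATGGGAAGGTTCATTCACCGTTGCCTGGCATCTGCCGGGAATAATGTAATAACGCTC-3'

The forward primer matches the template at positions 7–22.
Taking the reverse complement of GAGCGTTATTAC gives GTAATAACGCTC, found at positions 59–70 on the template; the primer anneals here to the top strand with its 3' end pointing upstream.
The product is the template from position 7 through 70 (64 bp).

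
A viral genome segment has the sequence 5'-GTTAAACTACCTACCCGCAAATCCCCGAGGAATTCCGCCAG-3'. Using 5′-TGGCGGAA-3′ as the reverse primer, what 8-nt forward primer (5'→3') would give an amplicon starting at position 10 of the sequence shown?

The reverse primer's reverse complement TTCCGCCA matches the template at positions 33–40; the product starts at position 10.
The forward primer is identical to the top strand over positions 10–17: CCTACCCG.

5'-CCTACCCG-3'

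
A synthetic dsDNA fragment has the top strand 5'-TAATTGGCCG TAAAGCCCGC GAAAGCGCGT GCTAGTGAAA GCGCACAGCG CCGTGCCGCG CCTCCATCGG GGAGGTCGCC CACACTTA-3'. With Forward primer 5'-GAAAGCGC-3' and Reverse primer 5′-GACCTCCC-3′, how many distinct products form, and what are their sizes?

Two products: 57 bp, 41 bp

The forward primer GAAAGCGC matches the top strand at positions 21–28, 37–44.
The reverse primer's reverse complement is GGGAGGTC, matching at positions 70–77.
Each forward site pairs with the reverse site to give a product ending at position 77: sizes 57, 41 bp.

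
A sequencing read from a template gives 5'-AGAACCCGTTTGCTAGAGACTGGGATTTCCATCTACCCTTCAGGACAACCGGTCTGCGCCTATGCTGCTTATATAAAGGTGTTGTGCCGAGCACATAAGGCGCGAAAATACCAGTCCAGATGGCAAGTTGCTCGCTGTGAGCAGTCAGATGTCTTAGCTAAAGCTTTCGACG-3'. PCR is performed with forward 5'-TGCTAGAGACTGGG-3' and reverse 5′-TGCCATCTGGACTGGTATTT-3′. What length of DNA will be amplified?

115 bp

Forward primer TGCTAGAGACTGGG is found on the top strand at positions 11–24.
Taking the reverse complement of TGCCATCTGGACTGGTATTT gives AAATACCAGTCCAGATGGCA, found at positions 106–125 on the template; the primer anneals here to the top strand with its 3' end pointing upstream.
Product length = (reverse-primer end) − (forward-primer start) + 1 = 125 − 11 + 1 = 115 bp.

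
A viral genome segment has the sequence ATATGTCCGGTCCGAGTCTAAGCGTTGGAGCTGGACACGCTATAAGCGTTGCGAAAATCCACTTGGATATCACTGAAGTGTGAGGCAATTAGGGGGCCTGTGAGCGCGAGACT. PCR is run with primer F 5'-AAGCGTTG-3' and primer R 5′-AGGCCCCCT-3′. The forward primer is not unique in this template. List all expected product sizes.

80 bp, 56 bp

The forward primer AAGCGTTG matches the top strand at positions 20–27, 44–51.
The reverse primer's reverse complement is AGGGGGCCT, matching at positions 91–99.
Each forward site pairs with the reverse site to give a product ending at position 99: sizes 80, 56 bp.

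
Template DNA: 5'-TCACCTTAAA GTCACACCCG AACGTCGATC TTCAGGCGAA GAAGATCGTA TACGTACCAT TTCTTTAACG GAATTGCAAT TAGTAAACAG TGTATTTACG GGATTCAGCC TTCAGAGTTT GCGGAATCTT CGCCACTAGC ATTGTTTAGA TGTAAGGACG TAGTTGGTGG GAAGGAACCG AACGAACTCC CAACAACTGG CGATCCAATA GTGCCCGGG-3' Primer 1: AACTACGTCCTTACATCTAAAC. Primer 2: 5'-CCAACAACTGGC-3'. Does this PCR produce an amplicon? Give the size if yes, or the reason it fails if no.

Primer 1 (AACTACGTCCTTACATCTAAAC) has reverse complement GTTTAGATGTAAGGACGTAGTT, which matches the top strand at positions 144–165; primer 1 anneals to the top strand there with its 3' end pointing upstream toward position 144.
Primer 2 (CCAACAACTGGC) matches the top strand directly at positions 190–201; it anneals to the bottom strand with its 3' end pointing downstream toward position 201.
The 3' ends diverge (primer 1 extends toward position 1, primer 2 toward position 219), so the primers never converge on a shared product.

No product — the primers' 3' ends point away from each other.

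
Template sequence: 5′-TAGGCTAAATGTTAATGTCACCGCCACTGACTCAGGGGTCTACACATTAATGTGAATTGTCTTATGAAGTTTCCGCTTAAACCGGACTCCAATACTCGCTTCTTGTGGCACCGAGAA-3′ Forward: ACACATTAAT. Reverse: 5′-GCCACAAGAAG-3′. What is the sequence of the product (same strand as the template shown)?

5'-ACACATTAATGTGAATTGTCTTATGAAGTTTCCGCTTAAACCGGACTCCAATACTCGCTTCTTGTGGC-3'

The forward primer matches the template at positions 42–51.
The reverse primer's reverse complement is CTTCTTGTGGC, which matches the template at positions 99–109.
The product is the template from position 42 through 109 (68 bp).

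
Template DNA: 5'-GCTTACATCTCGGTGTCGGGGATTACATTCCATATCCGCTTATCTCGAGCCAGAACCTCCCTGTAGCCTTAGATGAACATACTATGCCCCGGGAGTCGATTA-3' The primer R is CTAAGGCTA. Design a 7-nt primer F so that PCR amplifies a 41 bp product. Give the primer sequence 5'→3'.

The reverse primer's reverse complement TAGCCTTAG matches the template at positions 64–72, so the product ends at position 72.
A 41 bp product then starts at position 72 − 41 + 1 = 32.
The forward primer is identical to the top strand there: ATATCCG.

5'-ATATCCG-3'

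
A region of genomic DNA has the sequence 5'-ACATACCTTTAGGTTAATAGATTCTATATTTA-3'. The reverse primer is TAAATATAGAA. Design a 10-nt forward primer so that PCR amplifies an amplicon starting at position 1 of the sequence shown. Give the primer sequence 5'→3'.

5'-ACATACCTTT-3'

The reverse primer's reverse complement TTCTATATTTA matches the template at positions 22–32; the product starts at position 1.
The forward primer is identical to the top strand over positions 1–10: ACATACCTTT.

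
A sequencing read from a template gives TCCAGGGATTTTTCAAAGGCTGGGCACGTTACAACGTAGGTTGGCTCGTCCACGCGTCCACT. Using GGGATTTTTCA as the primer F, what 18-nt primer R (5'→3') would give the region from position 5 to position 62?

The product's 3' end on the top strand is position 62.
The reverse primer anneals to the top strand over positions 45–62, i.e. to CTCGTCCACGCGTCCACT.
Its sequence written 5'→3' is the reverse complement: AGTGGACGCGTGGACGAG.

5'-AGTGGACGCGTGGACGAG-3'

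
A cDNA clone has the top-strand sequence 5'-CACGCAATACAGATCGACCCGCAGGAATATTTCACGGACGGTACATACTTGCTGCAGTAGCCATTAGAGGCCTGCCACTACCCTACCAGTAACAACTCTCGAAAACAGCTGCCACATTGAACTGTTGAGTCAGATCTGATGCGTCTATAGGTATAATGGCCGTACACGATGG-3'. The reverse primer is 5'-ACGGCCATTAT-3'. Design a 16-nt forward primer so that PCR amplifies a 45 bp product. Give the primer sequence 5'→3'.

5'-GAACTGTTGAGTCAGA-3'

The reverse primer's reverse complement ATAATGGCCGT matches the template at positions 153–163, so the product ends at position 163.
A 45 bp product then starts at position 163 − 45 + 1 = 119.
The forward primer is identical to the top strand there: GAACTGTTGAGTCAGA.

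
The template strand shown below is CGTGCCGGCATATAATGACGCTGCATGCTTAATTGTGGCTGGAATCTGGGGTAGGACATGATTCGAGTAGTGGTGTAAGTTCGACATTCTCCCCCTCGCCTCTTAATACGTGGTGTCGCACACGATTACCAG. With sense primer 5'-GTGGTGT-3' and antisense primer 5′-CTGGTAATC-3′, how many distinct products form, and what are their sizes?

The forward primer GTGGTGT matches the top strand at positions 70–76, 110–116.
The reverse primer's reverse complement is GATTACCAG, matching at positions 124–132.
Each forward site pairs with the reverse site to give a product ending at position 132: sizes 63, 23 bp.

Two products: 63 bp, 23 bp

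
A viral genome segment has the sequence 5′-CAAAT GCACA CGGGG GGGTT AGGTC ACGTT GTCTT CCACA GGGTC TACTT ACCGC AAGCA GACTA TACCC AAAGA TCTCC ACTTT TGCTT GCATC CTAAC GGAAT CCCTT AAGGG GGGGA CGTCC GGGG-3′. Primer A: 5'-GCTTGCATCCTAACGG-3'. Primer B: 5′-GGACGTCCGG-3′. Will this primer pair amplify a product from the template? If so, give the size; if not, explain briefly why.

No product — both primers anneal to the same strand and extend in the same direction.

Primer A (GCTTGCATCCTAACGG) matches the top strand at positions 87–102 (3' end points downstream).
Primer B (GGACGTCCGG) also matches the top strand directly, at positions 118–127 — its reverse complement CCGGACGTCC is not present.
Both primers anneal to the bottom strand with 3' ends pointing the same way, so neither can prime synthesis back toward the other.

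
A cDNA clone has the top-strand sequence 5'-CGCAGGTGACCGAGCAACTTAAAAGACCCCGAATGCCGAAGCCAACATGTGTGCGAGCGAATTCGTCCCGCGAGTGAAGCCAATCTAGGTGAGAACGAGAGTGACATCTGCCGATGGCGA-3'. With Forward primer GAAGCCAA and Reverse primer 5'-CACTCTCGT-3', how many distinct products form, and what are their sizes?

Two products: 66 bp, 28 bp

The forward primer GAAGCCAA matches the top strand at positions 38–45, 76–83.
The reverse primer's reverse complement is ACGAGAGTG, matching at positions 95–103.
Each forward site pairs with the reverse site to give a product ending at position 103: sizes 66, 28 bp.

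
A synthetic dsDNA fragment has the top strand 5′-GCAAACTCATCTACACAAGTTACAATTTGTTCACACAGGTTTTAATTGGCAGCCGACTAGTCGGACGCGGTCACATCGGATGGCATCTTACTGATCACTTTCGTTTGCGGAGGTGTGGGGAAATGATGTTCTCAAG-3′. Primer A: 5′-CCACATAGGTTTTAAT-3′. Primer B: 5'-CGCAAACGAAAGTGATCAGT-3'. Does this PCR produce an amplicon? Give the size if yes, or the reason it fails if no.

No product — primer A has no binding site in the template.

Primer A (CCACATAGGTTTTAAT) does not match the top strand, and its reverse complement ATTAAAACCTATGTGG does not match either.
With no annealing site for primer A, no amplification occurs.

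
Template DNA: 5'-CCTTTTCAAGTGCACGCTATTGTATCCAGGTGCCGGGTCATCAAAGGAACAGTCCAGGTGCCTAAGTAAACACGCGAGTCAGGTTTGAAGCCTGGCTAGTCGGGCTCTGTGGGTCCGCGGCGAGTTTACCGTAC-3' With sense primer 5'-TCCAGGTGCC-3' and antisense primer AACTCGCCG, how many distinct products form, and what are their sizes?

The forward primer TCCAGGTGCC matches the top strand at positions 25–34, 53–62.
The reverse primer's reverse complement is CGGCGAGTT, matching at positions 118–126.
Each forward site pairs with the reverse site to give a product ending at position 126: sizes 102, 74 bp.

Two products: 102 bp, 74 bp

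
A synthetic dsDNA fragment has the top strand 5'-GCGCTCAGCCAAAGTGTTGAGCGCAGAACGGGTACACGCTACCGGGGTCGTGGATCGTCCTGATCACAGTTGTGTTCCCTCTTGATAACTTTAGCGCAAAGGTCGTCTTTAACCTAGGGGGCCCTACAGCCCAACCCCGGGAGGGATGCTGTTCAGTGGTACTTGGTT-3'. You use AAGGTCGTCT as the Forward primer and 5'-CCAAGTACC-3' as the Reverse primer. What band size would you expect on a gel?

Scanning the template, AAGGTCGTCT occurs at positions 99–108; this primer anneals to the bottom strand there with its 3' end pointing downstream.
Taking the reverse complement of CCAAGTACC gives GGTACTTGG, found at positions 158–166 on the template; the primer anneals here to the top strand with its 3' end pointing upstream.
Product length = (reverse-primer end) − (forward-primer start) + 1 = 166 − 99 + 1 = 68 bp.

68 bp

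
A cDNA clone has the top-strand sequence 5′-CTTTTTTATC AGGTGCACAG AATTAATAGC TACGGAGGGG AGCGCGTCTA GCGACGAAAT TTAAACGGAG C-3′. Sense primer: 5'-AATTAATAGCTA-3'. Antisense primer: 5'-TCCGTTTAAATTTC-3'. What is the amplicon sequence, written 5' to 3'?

5'-AATTAATAGCTACGGAGGGGAGCGCGTCTAGCGACGAAATTTAAACGGA-3'

Forward primer AATTAATAGCTA is found on the top strand at positions 21–32.
The reverse primer's reverse complement is GAAATTTAAACGGA, which matches the template at positions 56–69.
The product is the template from position 21 through 69 (49 bp).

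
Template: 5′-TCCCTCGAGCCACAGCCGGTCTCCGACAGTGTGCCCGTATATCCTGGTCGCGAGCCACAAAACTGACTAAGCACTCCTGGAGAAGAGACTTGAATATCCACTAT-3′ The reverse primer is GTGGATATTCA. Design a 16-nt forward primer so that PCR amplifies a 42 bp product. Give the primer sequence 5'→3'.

The reverse primer's reverse complement TGAATATCCAC matches the template at positions 91–101, so the product ends at position 101.
A 42 bp product then starts at position 101 − 42 + 1 = 60.
The forward primer is identical to the top strand there: AAACTGACTAAGCACT.

5'-AAACTGACTAAGCACT-3'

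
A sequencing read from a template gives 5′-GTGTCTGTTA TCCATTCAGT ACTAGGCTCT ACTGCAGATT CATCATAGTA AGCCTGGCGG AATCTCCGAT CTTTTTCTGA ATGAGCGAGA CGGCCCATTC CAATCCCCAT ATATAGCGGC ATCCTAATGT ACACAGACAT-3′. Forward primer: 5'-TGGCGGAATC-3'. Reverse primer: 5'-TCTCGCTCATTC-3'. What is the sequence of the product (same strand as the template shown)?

Forward primer TGGCGGAATC is found on the top strand at positions 55–64.
Taking the reverse complement of TCTCGCTCATTC gives GAATGAGCGAGA, found at positions 79–90 on the template; the primer anneals here to the top strand with its 3' end pointing upstream.
The product is the template from position 55 through 90 (36 bp).

5'-TGGCGGAATCTCCGATCTTTTTCTGAATGAGCGAGA-3'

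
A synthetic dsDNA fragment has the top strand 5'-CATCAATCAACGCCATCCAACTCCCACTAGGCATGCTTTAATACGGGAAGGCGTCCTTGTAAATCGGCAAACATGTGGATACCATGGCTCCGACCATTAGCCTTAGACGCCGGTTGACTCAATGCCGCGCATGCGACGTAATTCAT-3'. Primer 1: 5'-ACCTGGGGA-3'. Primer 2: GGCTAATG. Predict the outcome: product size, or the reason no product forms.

No product — primer 1 has no binding site in the template.

Primer 1 (ACCTGGGGA) does not match the top strand, and its reverse complement TCCCCAGGT does not match either.
With no annealing site for primer 1, no amplification occurs.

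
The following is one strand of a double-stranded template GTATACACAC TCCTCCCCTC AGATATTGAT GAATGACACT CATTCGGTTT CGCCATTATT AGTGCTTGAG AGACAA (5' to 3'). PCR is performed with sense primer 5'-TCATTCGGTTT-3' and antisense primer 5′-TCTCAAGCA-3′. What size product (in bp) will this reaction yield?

The forward primer matches the template at positions 40–50.
Taking the reverse complement of TCTCAAGCA gives TGCTTGAGA, found at positions 63–71 on the template; the primer anneals here to the top strand with its 3' end pointing upstream.
Amplicon spans positions 40–71: 32 bp.

32 bp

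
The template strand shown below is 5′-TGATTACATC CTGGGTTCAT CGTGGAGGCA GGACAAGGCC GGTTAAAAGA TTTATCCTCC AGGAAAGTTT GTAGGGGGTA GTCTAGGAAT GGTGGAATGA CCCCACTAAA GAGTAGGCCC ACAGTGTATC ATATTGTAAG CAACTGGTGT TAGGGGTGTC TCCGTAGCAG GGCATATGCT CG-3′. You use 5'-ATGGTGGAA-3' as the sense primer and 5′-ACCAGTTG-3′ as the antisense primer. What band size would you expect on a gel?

Scanning the template, ATGGTGGAA occurs at positions 89–97; this primer anneals to the bottom strand there with its 3' end pointing downstream.
Taking the reverse complement of ACCAGTTG gives CAACTGGT, found at positions 141–148 on the template; the primer anneals here to the top strand with its 3' end pointing upstream.
Product length = (reverse-primer end) − (forward-primer start) + 1 = 148 − 89 + 1 = 60 bp.

60 bp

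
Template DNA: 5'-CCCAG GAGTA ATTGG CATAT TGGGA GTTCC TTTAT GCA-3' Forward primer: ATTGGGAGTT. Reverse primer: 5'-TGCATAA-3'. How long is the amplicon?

20 bp

Scanning the template, ATTGGGAGTT occurs at positions 19–28; this primer anneals to the bottom strand there with its 3' end pointing downstream.
Reverse complement of the reverse primer: TTATGCA. This occurs on the top strand at positions 32–38.
The product runs from position 19 to position 38, so its length is 38 − 19 + 1 = 20 bp.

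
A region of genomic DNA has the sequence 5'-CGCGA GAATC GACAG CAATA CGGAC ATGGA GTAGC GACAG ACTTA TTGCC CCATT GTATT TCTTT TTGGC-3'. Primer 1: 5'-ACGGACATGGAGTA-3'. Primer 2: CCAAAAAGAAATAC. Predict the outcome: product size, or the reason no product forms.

Yes — a 50 bp product.

Primer 1 (ACGGACATGGAGTA) matches the top strand at positions 20–33; it acts as a forward primer.
Primer 2's reverse complement is GTATTTCTTTTTGG, matching the top strand at positions 56–69; it acts as a reverse primer.
The 3' ends face each other across positions 20–69, giving a 50 bp product.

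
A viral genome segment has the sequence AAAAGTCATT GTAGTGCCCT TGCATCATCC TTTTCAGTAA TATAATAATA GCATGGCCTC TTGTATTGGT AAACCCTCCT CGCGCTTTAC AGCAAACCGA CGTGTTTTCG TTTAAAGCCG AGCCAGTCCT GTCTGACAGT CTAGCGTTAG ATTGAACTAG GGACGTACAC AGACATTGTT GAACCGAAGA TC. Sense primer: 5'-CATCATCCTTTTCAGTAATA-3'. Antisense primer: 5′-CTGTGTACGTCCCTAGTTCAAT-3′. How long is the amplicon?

150 bp

The forward primer matches the template at positions 23–42.
Taking the reverse complement of CTGTGTACGTCCCTAGTTCAAT gives ATTGAACTAGGGACGTACACAG, found at positions 151–172 on the template; the primer anneals here to the top strand with its 3' end pointing upstream.
Amplicon spans positions 23–172: 150 bp.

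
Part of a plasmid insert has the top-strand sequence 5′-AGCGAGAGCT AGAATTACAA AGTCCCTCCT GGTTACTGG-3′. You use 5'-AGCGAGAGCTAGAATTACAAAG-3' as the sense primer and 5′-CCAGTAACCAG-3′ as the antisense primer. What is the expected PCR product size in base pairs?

Scanning the template, AGCGAGAGCTAGAATTACAAAG occurs at positions 1–22; this primer anneals to the bottom strand there with its 3' end pointing downstream.
Reverse complement of the reverse primer: CTGGTTACTGG. This occurs on the top strand at positions 29–39.
Amplicon spans positions 1–39: 39 bp.

39 bp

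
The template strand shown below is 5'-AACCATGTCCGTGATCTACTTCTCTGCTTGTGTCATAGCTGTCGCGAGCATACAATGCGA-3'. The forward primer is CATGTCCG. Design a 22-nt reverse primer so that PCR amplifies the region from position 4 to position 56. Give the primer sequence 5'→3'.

The product's 3' end on the top strand is position 56.
The reverse primer anneals to the top strand over positions 35–56, i.e. to ATAGCTGTCGCGAGCATACAAT.
Its sequence written 5'→3' is the reverse complement: ATTGTATGCTCGCGACAGCTAT.

5'-ATTGTATGCTCGCGACAGCTAT-3'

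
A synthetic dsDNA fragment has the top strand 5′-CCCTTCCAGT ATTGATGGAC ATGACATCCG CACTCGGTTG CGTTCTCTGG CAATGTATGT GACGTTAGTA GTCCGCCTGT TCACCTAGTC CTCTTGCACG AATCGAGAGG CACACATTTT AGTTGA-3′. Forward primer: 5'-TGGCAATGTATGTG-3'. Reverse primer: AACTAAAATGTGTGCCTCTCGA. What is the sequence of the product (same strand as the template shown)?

5'-TGGCAATGTATGTGACGTTAGTAGTCCGCCTGTTCACCTAGTCCTCTTGCACGAATCGAGAGGCACACATTTTAGTT-3'

Forward primer TGGCAATGTATGTG is found on the top strand at positions 48–61.
Reverse complement of the reverse primer: TCGAGAGGCACACATTTTAGTT. This occurs on the top strand at positions 103–124.
The product is the template from position 48 through 124 (77 bp).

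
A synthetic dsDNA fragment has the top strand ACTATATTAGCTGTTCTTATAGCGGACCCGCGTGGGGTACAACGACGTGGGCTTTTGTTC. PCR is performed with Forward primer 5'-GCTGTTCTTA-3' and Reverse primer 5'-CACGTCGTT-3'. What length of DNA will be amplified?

40 bp

The forward primer matches the template at positions 10–19.
The reverse primer's reverse complement is AACGACGTG, which matches the template at positions 41–49.
Amplicon spans positions 10–49: 40 bp.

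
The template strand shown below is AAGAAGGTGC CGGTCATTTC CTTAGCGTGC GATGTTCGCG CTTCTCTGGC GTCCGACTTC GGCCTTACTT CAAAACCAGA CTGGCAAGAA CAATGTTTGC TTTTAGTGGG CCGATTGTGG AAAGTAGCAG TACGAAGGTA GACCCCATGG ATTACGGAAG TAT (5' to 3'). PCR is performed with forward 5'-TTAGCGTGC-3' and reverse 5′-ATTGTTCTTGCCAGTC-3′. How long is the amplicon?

73 bp

Forward primer TTAGCGTGC is found on the top strand at positions 22–30.
Reverse complement of the reverse primer: GACTGGCAAGAACAAT. This occurs on the top strand at positions 79–94.
Product length = (reverse-primer end) − (forward-primer start) + 1 = 94 − 22 + 1 = 73 bp.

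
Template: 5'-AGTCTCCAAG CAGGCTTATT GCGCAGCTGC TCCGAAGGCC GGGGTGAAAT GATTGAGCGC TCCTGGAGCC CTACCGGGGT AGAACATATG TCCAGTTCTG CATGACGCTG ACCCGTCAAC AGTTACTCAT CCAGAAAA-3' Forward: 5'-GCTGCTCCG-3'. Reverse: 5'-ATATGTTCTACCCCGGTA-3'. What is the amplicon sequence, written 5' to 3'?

The forward primer matches the template at positions 26–34.
The reverse primer's reverse complement is TACCGGGGTAGAACATAT, which matches the template at positions 72–89.
The product is the template from position 26 through 89 (64 bp).

5'-GCTGCTCCGAAGGCCGGGGTGAAATGATTGAGCGCTCCTGGAGCCCTACCGGGGTAGAACATAT-3'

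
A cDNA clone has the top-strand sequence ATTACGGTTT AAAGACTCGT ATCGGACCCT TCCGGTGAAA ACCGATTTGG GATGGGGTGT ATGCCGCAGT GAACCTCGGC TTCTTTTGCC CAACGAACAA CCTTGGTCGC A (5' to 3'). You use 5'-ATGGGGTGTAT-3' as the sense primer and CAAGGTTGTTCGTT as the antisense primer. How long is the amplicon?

54 bp

Forward primer ATGGGGTGTAT is found on the top strand at positions 52–62.
The reverse primer's reverse complement is AACGAACAACCTTG, which matches the template at positions 92–105.
The product runs from position 52 to position 105, so its length is 105 − 52 + 1 = 54 bp.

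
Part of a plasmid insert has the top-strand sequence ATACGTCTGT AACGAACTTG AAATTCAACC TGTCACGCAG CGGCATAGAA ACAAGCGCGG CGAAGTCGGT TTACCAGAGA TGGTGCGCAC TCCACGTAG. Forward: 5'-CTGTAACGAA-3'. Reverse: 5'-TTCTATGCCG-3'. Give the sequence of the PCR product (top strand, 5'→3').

5'-CTGTAACGAACTTGAAATTCAACCTGTCACGCAGCGGCATAGAA-3'

The forward primer matches the template at positions 7–16.
Taking the reverse complement of TTCTATGCCG gives CGGCATAGAA, found at positions 41–50 on the template; the primer anneals here to the top strand with its 3' end pointing upstream.
The product is the template from position 7 through 50 (44 bp).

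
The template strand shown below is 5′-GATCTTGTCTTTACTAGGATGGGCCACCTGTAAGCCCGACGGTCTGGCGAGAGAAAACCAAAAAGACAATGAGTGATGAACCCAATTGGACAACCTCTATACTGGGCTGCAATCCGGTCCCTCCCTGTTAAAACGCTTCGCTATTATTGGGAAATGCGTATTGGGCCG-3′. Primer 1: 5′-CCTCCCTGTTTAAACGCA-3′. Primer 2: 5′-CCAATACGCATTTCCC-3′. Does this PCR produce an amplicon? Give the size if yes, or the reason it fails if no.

Primer 1 (CCTCCCTGTTTAAACGCA) does not match the top strand, and its reverse complement TGCGTTTAAACAGGGAGG does not match either.
With no annealing site for primer 1, no amplification occurs.

No product — primer 1 has no binding site in the template.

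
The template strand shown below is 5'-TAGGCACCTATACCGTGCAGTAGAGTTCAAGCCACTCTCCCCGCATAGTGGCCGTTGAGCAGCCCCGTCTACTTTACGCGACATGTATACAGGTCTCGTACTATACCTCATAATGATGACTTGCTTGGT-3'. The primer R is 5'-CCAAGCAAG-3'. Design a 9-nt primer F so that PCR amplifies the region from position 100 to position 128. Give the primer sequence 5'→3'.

The reverse primer's reverse complement CTTGCTTGG matches the template at positions 120–128; the product starts at position 100.
The forward primer is identical to the top strand over positions 100–108: ACTATACCT.

5'-ACTATACCT-3'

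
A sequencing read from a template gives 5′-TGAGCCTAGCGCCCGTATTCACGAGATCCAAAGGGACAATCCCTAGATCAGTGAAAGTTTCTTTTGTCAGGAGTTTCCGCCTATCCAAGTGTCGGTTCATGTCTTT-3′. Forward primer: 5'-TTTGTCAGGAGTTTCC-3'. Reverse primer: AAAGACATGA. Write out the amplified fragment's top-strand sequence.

Forward primer TTTGTCAGGAGTTTCC is found on the top strand at positions 63–78.
Reverse complement of the reverse primer: TCATGTCTTT. This occurs on the top strand at positions 97–106.
The product is the template from position 63 through 106 (44 bp).

5'-TTTGTCAGGAGTTTCCGCCTATCCAAGTGTCGGTTCATGTCTTT-3'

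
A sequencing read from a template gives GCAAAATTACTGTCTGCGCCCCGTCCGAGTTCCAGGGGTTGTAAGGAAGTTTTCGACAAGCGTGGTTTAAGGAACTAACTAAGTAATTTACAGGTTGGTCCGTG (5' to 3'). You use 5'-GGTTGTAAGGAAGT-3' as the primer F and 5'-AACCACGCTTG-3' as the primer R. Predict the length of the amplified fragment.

The forward primer matches the template at positions 37–50.
Taking the reverse complement of AACCACGCTTG gives CAAGCGTGGTT, found at positions 57–67 on the template; the primer anneals here to the top strand with its 3' end pointing upstream.
The product runs from position 37 to position 67, so its length is 67 − 37 + 1 = 31 bp.

31 bp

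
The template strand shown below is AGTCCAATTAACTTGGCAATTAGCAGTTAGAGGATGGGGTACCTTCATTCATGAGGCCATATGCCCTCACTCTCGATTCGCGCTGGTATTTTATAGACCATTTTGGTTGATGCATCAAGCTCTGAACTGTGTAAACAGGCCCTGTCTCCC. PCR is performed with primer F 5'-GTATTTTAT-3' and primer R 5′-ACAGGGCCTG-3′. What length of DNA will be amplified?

60 bp

The forward primer matches the template at positions 86–94.
The reverse primer's reverse complement is CAGGCCCTGT, which matches the template at positions 136–145.
Product length = (reverse-primer end) − (forward-primer start) + 1 = 145 − 86 + 1 = 60 bp.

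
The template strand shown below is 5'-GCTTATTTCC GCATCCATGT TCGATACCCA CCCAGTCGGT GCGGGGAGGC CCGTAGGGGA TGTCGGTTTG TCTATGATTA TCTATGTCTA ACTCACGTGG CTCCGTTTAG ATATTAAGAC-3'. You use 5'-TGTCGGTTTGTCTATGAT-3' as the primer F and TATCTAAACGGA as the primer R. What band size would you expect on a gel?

53 bp

Scanning the template, TGTCGGTTTGTCTATGAT occurs at positions 61–78; this primer anneals to the bottom strand there with its 3' end pointing downstream.
The reverse primer's reverse complement is TCCGTTTAGATA, which matches the template at positions 102–113.
Amplicon spans positions 61–113: 53 bp.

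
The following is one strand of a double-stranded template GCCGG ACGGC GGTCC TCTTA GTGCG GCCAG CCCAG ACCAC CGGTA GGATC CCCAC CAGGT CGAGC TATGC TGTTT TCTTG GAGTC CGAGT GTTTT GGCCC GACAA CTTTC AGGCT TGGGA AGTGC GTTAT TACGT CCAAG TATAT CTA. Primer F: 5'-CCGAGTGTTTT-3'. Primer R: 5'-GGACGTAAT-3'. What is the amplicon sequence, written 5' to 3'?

5'-CCGAGTGTTTTGGCCCGACAACTTTCAGGCTTGGGAAGTGCGTTATTACGTCC-3'

Scanning the template, CCGAGTGTTTT occurs at positions 85–95; this primer anneals to the bottom strand there with its 3' end pointing downstream.
Reverse complement of the reverse primer: ATTACGTCC. This occurs on the top strand at positions 129–137.
The product is the template from position 85 through 137 (53 bp).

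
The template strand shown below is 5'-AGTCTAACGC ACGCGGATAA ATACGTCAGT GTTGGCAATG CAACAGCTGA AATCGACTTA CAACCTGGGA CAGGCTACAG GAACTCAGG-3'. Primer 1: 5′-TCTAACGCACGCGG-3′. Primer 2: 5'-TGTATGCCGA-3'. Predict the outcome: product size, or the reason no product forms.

Primer 2 (TGTATGCCGA) does not match the top strand, and its reverse complement TCGGCATACA does not match either.
With no annealing site for primer 2, no amplification occurs.

No product — primer 2 has no binding site in the template.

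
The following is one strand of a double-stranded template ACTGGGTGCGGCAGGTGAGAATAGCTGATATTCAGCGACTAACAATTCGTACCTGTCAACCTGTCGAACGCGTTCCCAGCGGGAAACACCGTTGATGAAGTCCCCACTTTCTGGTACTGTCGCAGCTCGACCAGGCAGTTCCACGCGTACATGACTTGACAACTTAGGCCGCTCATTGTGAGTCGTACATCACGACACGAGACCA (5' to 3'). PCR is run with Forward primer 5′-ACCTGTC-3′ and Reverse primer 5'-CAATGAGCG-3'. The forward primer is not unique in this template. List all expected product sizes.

128 bp, 120 bp

The forward primer ACCTGTC matches the top strand at positions 51–57, 59–65.
The reverse primer's reverse complement is CGCTCATTG, matching at positions 170–178.
Each forward site pairs with the reverse site to give a product ending at position 178: sizes 128, 120 bp.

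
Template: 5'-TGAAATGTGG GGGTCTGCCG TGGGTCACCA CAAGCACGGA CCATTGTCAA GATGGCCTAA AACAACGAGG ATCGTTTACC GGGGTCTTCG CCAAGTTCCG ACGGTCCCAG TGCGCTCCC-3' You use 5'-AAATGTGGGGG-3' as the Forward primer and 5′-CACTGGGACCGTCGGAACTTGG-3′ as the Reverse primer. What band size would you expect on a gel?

Scanning the template, AAATGTGGGGG occurs at positions 3–13; this primer anneals to the bottom strand there with its 3' end pointing downstream.
The reverse primer's reverse complement is CCAAGTTCCGACGGTCCCAGTG, which matches the template at positions 91–112.
The product runs from position 3 to position 112, so its length is 112 − 3 + 1 = 110 bp.

110 bp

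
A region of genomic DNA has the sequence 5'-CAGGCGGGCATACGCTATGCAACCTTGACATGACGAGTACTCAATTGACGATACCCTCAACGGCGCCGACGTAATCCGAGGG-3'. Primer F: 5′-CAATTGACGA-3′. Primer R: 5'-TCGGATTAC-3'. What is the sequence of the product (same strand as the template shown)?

The forward primer matches the template at positions 42–51.
The reverse primer's reverse complement is GTAATCCGA, which matches the template at positions 71–79.
The product is the template from position 42 through 79 (38 bp).

5'-CAATTGACGATACCCTCAACGGCGCCGACGTAATCCGA-3'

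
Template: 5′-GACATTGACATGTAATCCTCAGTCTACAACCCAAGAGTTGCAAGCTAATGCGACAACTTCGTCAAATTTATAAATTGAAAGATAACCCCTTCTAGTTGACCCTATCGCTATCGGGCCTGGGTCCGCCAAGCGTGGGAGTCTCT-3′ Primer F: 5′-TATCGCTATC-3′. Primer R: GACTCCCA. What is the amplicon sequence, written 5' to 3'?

Forward primer TATCGCTATC is found on the top strand at positions 103–112.
Reverse complement of the reverse primer: TGGGAGTC. This occurs on the top strand at positions 133–140.
The product is the template from position 103 through 140 (38 bp).

5'-TATCGCTATCGGGCCTGGGTCCGCCAAGCGTGGGAGTC-3'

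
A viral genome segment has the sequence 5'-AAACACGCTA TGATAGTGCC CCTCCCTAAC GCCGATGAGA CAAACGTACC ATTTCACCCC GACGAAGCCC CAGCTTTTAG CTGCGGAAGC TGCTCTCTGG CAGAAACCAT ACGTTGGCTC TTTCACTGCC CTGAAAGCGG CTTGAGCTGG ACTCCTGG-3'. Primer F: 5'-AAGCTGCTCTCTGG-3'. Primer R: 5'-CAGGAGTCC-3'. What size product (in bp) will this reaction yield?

The forward primer matches the template at positions 87–100.
The reverse primer's reverse complement is GGACTCCTG, which matches the template at positions 149–157.
Product length = (reverse-primer end) − (forward-primer start) + 1 = 157 − 87 + 1 = 71 bp.

71 bp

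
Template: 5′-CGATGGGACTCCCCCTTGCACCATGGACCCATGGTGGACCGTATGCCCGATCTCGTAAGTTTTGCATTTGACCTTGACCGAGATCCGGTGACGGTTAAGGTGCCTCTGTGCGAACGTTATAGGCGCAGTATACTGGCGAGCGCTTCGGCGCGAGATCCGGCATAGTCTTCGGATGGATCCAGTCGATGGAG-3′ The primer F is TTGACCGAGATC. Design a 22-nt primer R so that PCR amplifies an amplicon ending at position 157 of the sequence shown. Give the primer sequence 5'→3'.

The forward primer binds at positions 74–85; the product's 3' end on the top strand is position 157.
The reverse primer anneals to the top strand over positions 136–157, i.e. to GCGAGCGCTTCGGCGCGAGATC.
Its sequence written 5'→3' is the reverse complement: GATCTCGCGCCGAAGCGCTCGC.

5'-GATCTCGCGCCGAAGCGCTCGC-3'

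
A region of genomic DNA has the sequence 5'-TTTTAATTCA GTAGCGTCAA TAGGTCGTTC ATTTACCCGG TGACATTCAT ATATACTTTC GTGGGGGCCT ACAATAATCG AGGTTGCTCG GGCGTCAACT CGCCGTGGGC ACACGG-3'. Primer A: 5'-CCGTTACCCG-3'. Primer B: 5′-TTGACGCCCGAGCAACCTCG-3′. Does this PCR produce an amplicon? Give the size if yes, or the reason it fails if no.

Primer A (CCGTTACCCG) does not match the top strand, and its reverse complement CGGGTAACGG does not match either.
With no annealing site for primer A, no amplification occurs.

No product — primer A has no binding site in the template.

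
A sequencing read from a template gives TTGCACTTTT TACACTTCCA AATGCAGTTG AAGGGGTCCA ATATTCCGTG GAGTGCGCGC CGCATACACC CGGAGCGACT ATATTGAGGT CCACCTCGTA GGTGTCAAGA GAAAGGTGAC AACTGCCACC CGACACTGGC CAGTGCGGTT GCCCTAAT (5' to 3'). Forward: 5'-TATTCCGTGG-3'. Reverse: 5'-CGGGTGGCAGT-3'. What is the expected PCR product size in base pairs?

91 bp

Forward primer TATTCCGTGG is found on the top strand at positions 42–51.
Taking the reverse complement of CGGGTGGCAGT gives ACTGCCACCCG, found at positions 122–132 on the template; the primer anneals here to the top strand with its 3' end pointing upstream.
Product length = (reverse-primer end) − (forward-primer start) + 1 = 132 − 42 + 1 = 91 bp.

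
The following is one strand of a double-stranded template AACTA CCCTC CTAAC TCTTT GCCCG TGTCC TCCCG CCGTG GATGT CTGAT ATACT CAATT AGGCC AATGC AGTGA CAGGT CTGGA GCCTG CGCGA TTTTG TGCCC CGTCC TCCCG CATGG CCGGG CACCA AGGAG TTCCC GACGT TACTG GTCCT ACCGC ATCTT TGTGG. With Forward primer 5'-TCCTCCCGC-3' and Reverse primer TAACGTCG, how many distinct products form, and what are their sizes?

The forward primer TCCTCCCGC matches the top strand at positions 28–36, 108–116.
The reverse primer's reverse complement is CGACGTTA, matching at positions 140–147.
Each forward site pairs with the reverse site to give a product ending at position 147: sizes 120, 40 bp.

Two products: 120 bp, 40 bp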